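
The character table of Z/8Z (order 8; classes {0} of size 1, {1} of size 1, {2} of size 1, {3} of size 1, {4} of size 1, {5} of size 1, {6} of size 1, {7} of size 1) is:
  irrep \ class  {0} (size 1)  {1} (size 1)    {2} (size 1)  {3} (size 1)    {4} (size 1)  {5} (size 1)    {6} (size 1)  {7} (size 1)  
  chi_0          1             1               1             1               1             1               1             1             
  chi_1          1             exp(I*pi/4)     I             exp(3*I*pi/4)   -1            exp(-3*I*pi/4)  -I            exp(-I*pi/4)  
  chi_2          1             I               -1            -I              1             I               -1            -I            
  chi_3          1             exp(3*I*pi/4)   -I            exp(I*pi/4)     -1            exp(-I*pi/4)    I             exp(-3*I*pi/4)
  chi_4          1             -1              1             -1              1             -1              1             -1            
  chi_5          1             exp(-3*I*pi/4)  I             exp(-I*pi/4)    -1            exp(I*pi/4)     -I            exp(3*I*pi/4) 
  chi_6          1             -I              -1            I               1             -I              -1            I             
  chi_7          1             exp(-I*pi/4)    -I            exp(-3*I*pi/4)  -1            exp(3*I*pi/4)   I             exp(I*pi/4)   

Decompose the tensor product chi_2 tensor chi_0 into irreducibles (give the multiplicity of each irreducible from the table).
chi_2 tensor chi_0 = chi_2 (all other irreducibles have multiplicity 0).

Derivation: The character of a tensor product is the pointwise product (chi_2 * chi_0)(C) = chi_2(C) * chi_0(C):
  {0}: (1)*(1), {1}: (I)*(1), {2}: (-1)*(1), {3}: (-I)*(1), {4}: (1)*(1), {5}: (I)*(1), {6}: (-1)*(1), {7}: (-I)*(1)
so (chi_2 * chi_0) takes values
  {0} -> 1, {1} -> I, {2} -> -1, {3} -> -I, {4} -> 1, {5} -> I, {6} -> -1, {7} -> -I.
Now take the inner product of this character with each irreducible chi from the table, <chi_2*chi_0, chi> = (1/8) sum_C |C| (chi_2*chi_0)(C) conj(chi(C)):
  <chi_2*chi_0, chi_0> = (1/8)[1*(1)*conj(1) + 1*(I)*conj(1) + 1*(-1)*conj(1) + 1*(-I)*conj(1) + 1*(1)*conj(1) + 1*(I)*conj(1) + 1*(-1)*conj(1) + 1*(-I)*conj(1)]
      = (1/8)[(1) + (I) + (-1) + (-I) + (1) + (I) + (-1) + (-I)] = 0/8 = 0
  <chi_2*chi_0, chi_1> = (1/8)[1*(1)*conj(1) + 1*(I)*conj(exp(I*pi/4)) + 1*(-1)*conj(I) + 1*(-I)*conj(exp(3*I*pi/4)) + 1*(1)*conj(-1) + 1*(I)*conj(exp(-3*I*pi/4)) + 1*(-1)*conj(-I) + 1*(-I)*conj(exp(-I*pi/4))]
      = (1/8)[(1) + (exp(I*pi/4)) + (I) + (-exp(-I*pi/4)) + (-1) + (exp(-3*I*pi/4)) + (-I) + (-exp(3*I*pi/4))] = 0/8 = 0
  <chi_2*chi_0, chi_2> = (1/8)[1*(1)*conj(1) + 1*(I)*conj(I) + 1*(-1)*conj(-1) + 1*(-I)*conj(-I) + 1*(1)*conj(1) + 1*(I)*conj(I) + 1*(-1)*conj(-1) + 1*(-I)*conj(-I)]
      = (1/8)[(1) + (1) + (1) + (1) + (1) + (1) + (1) + (1)] = 8/8 = 1
  <chi_2*chi_0, chi_3> = (1/8)[1*(1)*conj(1) + 1*(I)*conj(exp(3*I*pi/4)) + 1*(-1)*conj(-I) + 1*(-I)*conj(exp(I*pi/4)) + 1*(1)*conj(-1) + 1*(I)*conj(exp(-I*pi/4)) + 1*(-1)*conj(I) + 1*(-I)*conj(exp(-3*I*pi/4))]
      = (1/8)[(1) + (exp(-I*pi/4)) + (-I) + (-exp(I*pi/4)) + (-1) + (exp(3*I*pi/4)) + (I) + (-exp(-3*I*pi/4))] = 0/8 = 0
  <chi_2*chi_0, chi_4> = (1/8)[1*(1)*conj(1) + 1*(I)*conj(-1) + 1*(-1)*conj(1) + 1*(-I)*conj(-1) + 1*(1)*conj(1) + 1*(I)*conj(-1) + 1*(-1)*conj(1) + 1*(-I)*conj(-1)]
      = (1/8)[(1) + (-I) + (-1) + (I) + (1) + (-I) + (-1) + (I)] = 0/8 = 0
  <chi_2*chi_0, chi_5> = (1/8)[1*(1)*conj(1) + 1*(I)*conj(exp(-3*I*pi/4)) + 1*(-1)*conj(I) + 1*(-I)*conj(exp(-I*pi/4)) + 1*(1)*conj(-1) + 1*(I)*conj(exp(I*pi/4)) + 1*(-1)*conj(-I) + 1*(-I)*conj(exp(3*I*pi/4))]
      = (1/8)[(1) + (exp(-3*I*pi/4)) + (I) + (-exp(3*I*pi/4)) + (-1) + (exp(I*pi/4)) + (-I) + (-exp(-I*pi/4))] = 0/8 = 0
  <chi_2*chi_0, chi_6> = (1/8)[1*(1)*conj(1) + 1*(I)*conj(-I) + 1*(-1)*conj(-1) + 1*(-I)*conj(I) + 1*(1)*conj(1) + 1*(I)*conj(-I) + 1*(-1)*conj(-1) + 1*(-I)*conj(I)]
      = (1/8)[(1) + (-1) + (1) + (-1) + (1) + (-1) + (1) + (-1)] = 0/8 = 0
  <chi_2*chi_0, chi_7> = (1/8)[1*(1)*conj(1) + 1*(I)*conj(exp(-I*pi/4)) + 1*(-1)*conj(-I) + 1*(-I)*conj(exp(-3*I*pi/4)) + 1*(1)*conj(-1) + 1*(I)*conj(exp(3*I*pi/4)) + 1*(-1)*conj(I) + 1*(-I)*conj(exp(I*pi/4))]
      = (1/8)[(1) + (exp(3*I*pi/4)) + (-I) + (-exp(-3*I*pi/4)) + (-1) + (exp(-I*pi/4)) + (I) + (-exp(I*pi/4))] = 0/8 = 0
(Exp terms are combined using exp(i*s)*conj(exp(i*t)) = exp(i*(s-t)), and sums of them are collapsed using the identity that for every m > 1 the m distinct m-th roots of unity sum to 0, e.g. 1 + exp(2*I*pi/3) + exp(-2*I*pi/3) = 0.)
Hence the multiplicities are chi_2: 1. Dimension check: dim(chi_2)*dim(chi_0) = 1*1 = 1 and sum (mult * dim) = 1*1 = 1.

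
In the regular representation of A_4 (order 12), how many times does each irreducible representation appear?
Each irreducible V_i of dimension d_i appears with multiplicity d_i, i.e. rho_reg = (direct sum over all irreducibles V_i) d_i V_i. The irreducible dimensions for A_4 are 1, 1, 1, 3: 3 irreducibles of dimension 1, each with multiplicity 1; 1 irreducible of dimension 3, with multiplicity 3. Total dimension 3*1*1 + 1*3*3 = 12 = |G|.

Solution. General theorem: in the regular representation of a finite group G, each irreducible appears with multiplicity equal to its dimension. Check: dim(rho_reg) = sum d_i^2 = 1 + 1 + 1 + 9 = 12 = |G|.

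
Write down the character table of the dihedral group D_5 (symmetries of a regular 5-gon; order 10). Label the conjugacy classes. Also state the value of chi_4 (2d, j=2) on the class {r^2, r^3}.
Conjugacy classes: {e} of size 1, {r^1, r^4} of size 2, {r^2, r^3} of size 2, {s, sr, ..., sr^4} of size 5.
Character table:
  irrep \ class              {e} (size 1)  {r^1, r^4} (size 2)  {r^2, r^3} (size 2)  {s, sr, ..., sr^4} (size 5)
  chi_1 (triv)               1             1                    1                    1                          
  chi_2 (sign: r->1, s->-1)  1             1                    1                    -1                         
  chi_3 (2d, j=1)            2             -1/2 + sqrt(5)/2     -sqrt(5)/2 - 1/2     0                          
  chi_4 (2d, j=2)            2             -sqrt(5)/2 - 1/2     -1/2 + sqrt(5)/2     0                          

Spot check: chi_4 (2d, j=2) on {r^2, r^3} = -1/2 + sqrt(5)/2.

Argument: D_5 has order 2*5 = 10 with 4 conjugacy classes, hence 4 irreducibles. Sum of squared dims 1 + 1 + 4 + 4 = 10 = |G|. Linear characters come from the abelianisation; the 2-dimensional irreps have character r^k -> 2*cos(2*pi*j*k/5), reflections -> 0.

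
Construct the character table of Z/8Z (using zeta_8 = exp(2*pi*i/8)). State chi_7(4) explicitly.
Character table of Z/8Z (irreps indexed chi_0,...,chi_7 with chi_k(m) = zeta_8^(k*m), zeta_8 = exp(2*pi*i/8)):
  irrep \ class  {0} (size 1)  {1} (size 1)    {2} (size 1)  {3} (size 1)    {4} (size 1)  {5} (size 1)    {6} (size 1)  {7} (size 1)  
  chi_0          1             1               1             1               1             1               1             1             
  chi_1          1             exp(I*pi/4)     I             exp(3*I*pi/4)   -1            exp(-3*I*pi/4)  -I            exp(-I*pi/4)  
  chi_2          1             I               -1            -I              1             I               -1            -I            
  chi_3          1             exp(3*I*pi/4)   -I            exp(I*pi/4)     -1            exp(-I*pi/4)    I             exp(-3*I*pi/4)
  chi_4          1             -1              1             -1              1             -1              1             -1            
  chi_5          1             exp(-3*I*pi/4)  I             exp(-I*pi/4)    -1            exp(I*pi/4)     -I            exp(3*I*pi/4) 
  chi_6          1             -I              -1            I               1             -I              -1            I             
  chi_7          1             exp(-I*pi/4)    -I            exp(-3*I*pi/4)  -1            exp(3*I*pi/4)   I             exp(I*pi/4)   

Spot check: chi_7(4) = zeta_8^(7*4) = zeta_8^28 = -1.

Explanation: Z/8Z is abelian, so all 8 irreducible complex representations are 1-dimensional. They are given by chi_k(m) = zeta_8^(k*m) for k = 0,...,7. Row orthogonality: sum_m chi_k(m) conj(chi_l(m)) = 8 * [k = l].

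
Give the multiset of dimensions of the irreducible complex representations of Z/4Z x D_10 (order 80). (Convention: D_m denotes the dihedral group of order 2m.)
Dimensions: 1, 1, 1, 1, 1, 1, 1, 1, 1, 1, 1, 1, 1, 1, 1, 1, 2, 2, 2, 2, 2, 2, 2, 2, 2, 2, 2, 2, 2, 2, 2, 2

There are 32 irreducibles (= number of conjugacy classes). Their dimensions d_i satisfy sum d_i^2 = |G| = 80: 1 + 1 + 1 + 1 + 1 + 1 + 1 + 1 + 1 + 1 + 1 + 1 + 1 + 1 + 1 + 1 + 4 + 4 + 4 + 4 + 4 + 4 + 4 + 4 + 4 + 4 + 4 + 4 + 4 + 4 + 4 + 4 = 80. (For the product with Z/4Z: each of the 4 1-dim characters of Z/4Z tensors with each irrep of D_10, giving 4 copies of each D_10-dimension.)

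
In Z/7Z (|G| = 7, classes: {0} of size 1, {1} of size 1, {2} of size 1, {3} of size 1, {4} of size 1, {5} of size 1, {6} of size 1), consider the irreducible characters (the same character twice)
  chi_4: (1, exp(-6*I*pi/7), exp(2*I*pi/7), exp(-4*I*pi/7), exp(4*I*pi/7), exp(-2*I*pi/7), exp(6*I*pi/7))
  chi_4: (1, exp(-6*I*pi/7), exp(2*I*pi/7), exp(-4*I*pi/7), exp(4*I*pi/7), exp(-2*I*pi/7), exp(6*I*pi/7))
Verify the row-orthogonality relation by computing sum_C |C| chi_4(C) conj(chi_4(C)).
Sum = 7 = |G| = 7; so <chi_4, chi_4> = 1 (norm-1 confirms irreducibility).

Justification: Compute term by term over conjugacy classes (|C| * chi_4(C) * conj(chi_4(C))):
  1*(1)*conj(1) + 1*(exp(-6*I*pi/7))*conj(exp(-6*I*pi/7)) + 1*(exp(2*I*pi/7))*conj(exp(2*I*pi/7)) + 1*(exp(-4*I*pi/7))*conj(exp(-4*I*pi/7)) + 1*(exp(4*I*pi/7))*conj(exp(4*I*pi/7)) + 1*(exp(-2*I*pi/7))*conj(exp(-2*I*pi/7)) + 1*(exp(6*I*pi/7))*conj(exp(6*I*pi/7))
  = (1) + (1) + (1) + (1) + (1) + (1) + (1)
  = 7.
(Exp terms are combined using exp(i*s)*conj(exp(i*t)) = exp(i*(s-t)), and sums of them are collapsed using the identity that for every m > 1 the m distinct m-th roots of unity sum to 0, e.g. 1 + exp(2*I*pi/3) + exp(-2*I*pi/3) = 0.)
Dividing by |G| = 7 gives 7/7 = 1, matching the row-orthogonality relation <chi_4, chi_4> = [chi_4 = chi_4].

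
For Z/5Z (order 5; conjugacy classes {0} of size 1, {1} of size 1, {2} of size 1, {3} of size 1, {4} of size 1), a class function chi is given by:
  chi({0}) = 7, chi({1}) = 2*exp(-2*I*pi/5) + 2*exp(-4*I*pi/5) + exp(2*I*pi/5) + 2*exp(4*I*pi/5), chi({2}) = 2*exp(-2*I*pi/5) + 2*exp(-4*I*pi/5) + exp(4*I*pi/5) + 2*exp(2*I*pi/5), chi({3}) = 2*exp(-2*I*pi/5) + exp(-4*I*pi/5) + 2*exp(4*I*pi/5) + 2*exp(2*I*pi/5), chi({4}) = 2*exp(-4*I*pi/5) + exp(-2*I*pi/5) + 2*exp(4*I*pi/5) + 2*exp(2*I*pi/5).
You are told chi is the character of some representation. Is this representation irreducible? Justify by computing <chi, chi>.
Not irreducible (reducible): <chi, chi> = 13 > 1.

Working: <chi, chi> = (1/|G|) sum_C |C| * |chi(C)|^2 = (1/5)[1*|7|^2 + 1*|2*exp(-2*I*pi/5) + 2*exp(-4*I*pi/5) + exp(2*I*pi/5) + 2*exp(4*I*pi/5)|^2 + 1*|2*exp(-2*I*pi/5) + 2*exp(-4*I*pi/5) + exp(4*I*pi/5) + 2*exp(2*I*pi/5)|^2 + 1*|2*exp(-2*I*pi/5) + exp(-4*I*pi/5) + 2*exp(4*I*pi/5) + 2*exp(2*I*pi/5)|^2 + 1*|2*exp(-4*I*pi/5) + exp(-2*I*pi/5) + 2*exp(4*I*pi/5) + 2*exp(2*I*pi/5)|^2]
  = (1/5)[(49) + (13 + 10*exp(-2*I*pi/5) + 8*exp(-4*I*pi/5) + 8*exp(4*I*pi/5) + 10*exp(2*I*pi/5)) + (13 + 8*exp(-2*I*pi/5) + 10*exp(-4*I*pi/5) + 10*exp(4*I*pi/5) + 8*exp(2*I*pi/5)) + (13 + 8*exp(-2*I*pi/5) + 10*exp(-4*I*pi/5) + 10*exp(4*I*pi/5) + 8*exp(2*I*pi/5)) + (13 + 10*exp(-2*I*pi/5) + 8*exp(-4*I*pi/5) + 8*exp(4*I*pi/5) + 10*exp(2*I*pi/5))] = 65/5 = 13.
(Exp terms are combined using exp(i*s)*conj(exp(i*t)) = exp(i*(s-t)), and sums of them are collapsed using the identity that for every m > 1 the m distinct m-th roots of unity sum to 0, e.g. 1 + exp(2*I*pi/3) + exp(-2*I*pi/3) = 0.)
A character is irreducible iff <chi, chi> = 1, so this representation is reducible.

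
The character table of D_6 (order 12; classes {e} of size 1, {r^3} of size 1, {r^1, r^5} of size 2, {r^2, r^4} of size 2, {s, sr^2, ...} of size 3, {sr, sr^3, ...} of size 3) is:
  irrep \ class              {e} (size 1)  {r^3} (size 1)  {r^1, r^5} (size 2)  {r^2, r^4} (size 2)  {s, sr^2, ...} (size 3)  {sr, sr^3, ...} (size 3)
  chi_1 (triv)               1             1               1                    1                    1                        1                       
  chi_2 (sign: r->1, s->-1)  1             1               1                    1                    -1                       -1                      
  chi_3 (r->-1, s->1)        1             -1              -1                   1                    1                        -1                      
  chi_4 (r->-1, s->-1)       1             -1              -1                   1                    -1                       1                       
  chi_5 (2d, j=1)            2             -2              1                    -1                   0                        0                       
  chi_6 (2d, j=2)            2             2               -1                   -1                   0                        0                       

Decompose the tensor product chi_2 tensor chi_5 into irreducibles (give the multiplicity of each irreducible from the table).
chi_2 tensor chi_5 = chi_5 (all other irreducibles have multiplicity 0).

Reasoning: The character of a tensor product is the pointwise product (chi_2 * chi_5)(C) = chi_2(C) * chi_5(C):
  {e}: (1)*(2), {r^3}: (1)*(-2), {r^1, r^5}: (1)*(1), {r^2, r^4}: (1)*(-1), {s, sr^2, ...}: (-1)*(0), {sr, sr^3, ...}: (-1)*(0)
so (chi_2 * chi_5) takes values
  {e} -> 2, {r^3} -> -2, {r^1, r^5} -> 1, {r^2, r^4} -> -1, {s, sr^2, ...} -> 0, {sr, sr^3, ...} -> 0.
Now take the inner product of this character with each irreducible chi from the table, <chi_2*chi_5, chi> = (1/12) sum_C |C| (chi_2*chi_5)(C) conj(chi(C)):
  <chi_2*chi_5, chi_1> = (1/12)[1*(2)*conj(1) + 1*(-2)*conj(1) + 2*(1)*conj(1) + 2*(-1)*conj(1) + 3*(0)*conj(1) + 3*(0)*conj(1)]
      = (1/12)[(2) + (-2) + (2) + (-2) + (0) + (0)] = 0/12 = 0
  <chi_2*chi_5, chi_2> = (1/12)[1*(2)*conj(1) + 1*(-2)*conj(1) + 2*(1)*conj(1) + 2*(-1)*conj(1) + 3*(0)*conj(-1) + 3*(0)*conj(-1)]
      = (1/12)[(2) + (-2) + (2) + (-2) + (0) + (0)] = 0/12 = 0
  <chi_2*chi_5, chi_3> = (1/12)[1*(2)*conj(1) + 1*(-2)*conj(-1) + 2*(1)*conj(-1) + 2*(-1)*conj(1) + 3*(0)*conj(1) + 3*(0)*conj(-1)]
      = (1/12)[(2) + (2) + (-2) + (-2) + (0) + (0)] = 0/12 = 0
  <chi_2*chi_5, chi_4> = (1/12)[1*(2)*conj(1) + 1*(-2)*conj(-1) + 2*(1)*conj(-1) + 2*(-1)*conj(1) + 3*(0)*conj(-1) + 3*(0)*conj(1)]
      = (1/12)[(2) + (2) + (-2) + (-2) + (0) + (0)] = 0/12 = 0
  <chi_2*chi_5, chi_5> = (1/12)[1*(2)*conj(2) + 1*(-2)*conj(-2) + 2*(1)*conj(1) + 2*(-1)*conj(-1) + 3*(0)*conj(0) + 3*(0)*conj(0)]
      = (1/12)[(4) + (4) + (2) + (2) + (0) + (0)] = 12/12 = 1
  <chi_2*chi_5, chi_6> = (1/12)[1*(2)*conj(2) + 1*(-2)*conj(2) + 2*(1)*conj(-1) + 2*(-1)*conj(-1) + 3*(0)*conj(0) + 3*(0)*conj(0)]
      = (1/12)[(4) + (-4) + (-2) + (2) + (0) + (0)] = 0/12 = 0
Hence the multiplicities are chi_5: 1. Dimension check: dim(chi_2)*dim(chi_5) = 1*2 = 2 and sum (mult * dim) = 1*2 = 2.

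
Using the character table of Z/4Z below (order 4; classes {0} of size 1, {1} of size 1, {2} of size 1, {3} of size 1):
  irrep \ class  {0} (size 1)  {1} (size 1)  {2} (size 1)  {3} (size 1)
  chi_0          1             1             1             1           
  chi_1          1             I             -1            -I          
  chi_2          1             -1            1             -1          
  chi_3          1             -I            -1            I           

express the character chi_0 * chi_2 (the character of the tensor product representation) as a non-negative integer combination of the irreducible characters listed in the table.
chi_0 tensor chi_2 = chi_2 (all other irreducibles have multiplicity 0).

Working: The character of a tensor product is the pointwise product (chi_0 * chi_2)(C) = chi_0(C) * chi_2(C):
  {0}: (1)*(1), {1}: (1)*(-1), {2}: (1)*(1), {3}: (1)*(-1)
so (chi_0 * chi_2) takes values
  {0} -> 1, {1} -> -1, {2} -> 1, {3} -> -1.
Now take the inner product of this character with each irreducible chi from the table, <chi_0*chi_2, chi> = (1/4) sum_C |C| (chi_0*chi_2)(C) conj(chi(C)):
  <chi_0*chi_2, chi_0> = (1/4)[1*(1)*conj(1) + 1*(-1)*conj(1) + 1*(1)*conj(1) + 1*(-1)*conj(1)]
      = (1/4)[(1) + (-1) + (1) + (-1)] = 0/4 = 0
  <chi_0*chi_2, chi_1> = (1/4)[1*(1)*conj(1) + 1*(-1)*conj(I) + 1*(1)*conj(-1) + 1*(-1)*conj(-I)]
      = (1/4)[(1) + (I) + (-1) + (-I)] = 0/4 = 0
  <chi_0*chi_2, chi_2> = (1/4)[1*(1)*conj(1) + 1*(-1)*conj(-1) + 1*(1)*conj(1) + 1*(-1)*conj(-1)]
      = (1/4)[(1) + (1) + (1) + (1)] = 4/4 = 1
  <chi_0*chi_2, chi_3> = (1/4)[1*(1)*conj(1) + 1*(-1)*conj(-I) + 1*(1)*conj(-1) + 1*(-1)*conj(I)]
      = (1/4)[(1) + (-I) + (-1) + (I)] = 0/4 = 0
(Exp terms are combined using exp(i*s)*conj(exp(i*t)) = exp(i*(s-t)), and sums of them are collapsed using the identity that for every m > 1 the m distinct m-th roots of unity sum to 0, e.g. 1 + exp(2*I*pi/3) + exp(-2*I*pi/3) = 0.)
Hence the multiplicities are chi_2: 1. Dimension check: dim(chi_0)*dim(chi_2) = 1*1 = 1 and sum (mult * dim) = 1*1 = 1.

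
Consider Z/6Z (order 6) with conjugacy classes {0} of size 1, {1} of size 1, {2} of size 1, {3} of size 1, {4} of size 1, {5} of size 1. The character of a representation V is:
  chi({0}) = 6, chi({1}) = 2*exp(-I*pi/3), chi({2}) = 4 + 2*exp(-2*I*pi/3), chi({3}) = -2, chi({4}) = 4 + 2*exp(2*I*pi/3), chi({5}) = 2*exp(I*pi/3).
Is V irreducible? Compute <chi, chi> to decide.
Not irreducible (reducible): <chi, chi> = 12 > 1.

Argument: <chi, chi> = (1/|G|) sum_C |C| * |chi(C)|^2 = (1/6)[1*|6|^2 + 1*|2*exp(-I*pi/3)|^2 + 1*|4 + 2*exp(-2*I*pi/3)|^2 + 1*|-2|^2 + 1*|4 + 2*exp(2*I*pi/3)|^2 + 1*|2*exp(I*pi/3)|^2]
  = (1/6)[(36) + (4) + (12) + (4) + (12) + (4)] = 72/6 = 12.
(Exp terms are combined using exp(i*s)*conj(exp(i*t)) = exp(i*(s-t)), and sums of them are collapsed using the identity that for every m > 1 the m distinct m-th roots of unity sum to 0, e.g. 1 + exp(2*I*pi/3) + exp(-2*I*pi/3) = 0.)
A character is irreducible iff <chi, chi> = 1, so this representation is reducible.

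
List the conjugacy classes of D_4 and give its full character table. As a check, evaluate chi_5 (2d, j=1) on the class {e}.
Conjugacy classes: {e} of size 1, {r^2} of size 1, {r^1, r^3} of size 2, {s, sr^2, ...} of size 2, {sr, sr^3, ...} of size 2.
Character table:
  irrep \ class              {e} (size 1)  {r^2} (size 1)  {r^1, r^3} (size 2)  {s, sr^2, ...} (size 2)  {sr, sr^3, ...} (size 2)
  chi_1 (triv)               1             1               1                    1                        1                       
  chi_2 (sign: r->1, s->-1)  1             1               1                    -1                       -1                      
  chi_3 (r->-1, s->1)        1             1               -1                   1                        -1                      
  chi_4 (r->-1, s->-1)       1             1               -1                   -1                       1                       
  chi_5 (2d, j=1)            2             -2              0                    0                        0                       

Spot check: chi_5 (2d, j=1) on {e} = 2.

Reasoning: D_4 has order 2*4 = 8 with 5 conjugacy classes, hence 5 irreducibles. Sum of squared dims 1 + 1 + 1 + 1 + 4 = 8 = |G|. Linear characters come from the abelianisation; the 2-dimensional irreps have character r^k -> 2*cos(2*pi*j*k/4), reflections -> 0.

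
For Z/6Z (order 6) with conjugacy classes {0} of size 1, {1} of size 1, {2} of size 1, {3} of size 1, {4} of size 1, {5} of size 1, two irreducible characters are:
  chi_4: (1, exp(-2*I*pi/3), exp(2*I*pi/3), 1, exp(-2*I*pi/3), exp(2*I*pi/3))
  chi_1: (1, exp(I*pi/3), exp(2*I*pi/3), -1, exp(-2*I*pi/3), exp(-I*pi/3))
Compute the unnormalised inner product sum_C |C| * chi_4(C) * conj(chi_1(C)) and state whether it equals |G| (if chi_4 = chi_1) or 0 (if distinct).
Sum = 0; so <chi_4, chi_1> = 0 (distinct irreducibles are orthogonal).

Explanation: Compute term by term over conjugacy classes (|C| * chi_4(C) * conj(chi_1(C))):
  1*(1)*conj(1) + 1*(exp(-2*I*pi/3))*conj(exp(I*pi/3)) + 1*(exp(2*I*pi/3))*conj(exp(2*I*pi/3)) + 1*(1)*conj(-1) + 1*(exp(-2*I*pi/3))*conj(exp(-2*I*pi/3)) + 1*(exp(2*I*pi/3))*conj(exp(-I*pi/3))
  = (1) + (-1) + (1) + (-1) + (1) + (-1)
  = 0.
(Exp terms are combined using exp(i*s)*conj(exp(i*t)) = exp(i*(s-t)), and sums of them are collapsed using the identity that for every m > 1 the m distinct m-th roots of unity sum to 0, e.g. 1 + exp(2*I*pi/3) + exp(-2*I*pi/3) = 0.)
Dividing by |G| = 6 gives 0/6 = 0, matching the row-orthogonality relation <chi_4, chi_1> = [chi_4 = chi_1].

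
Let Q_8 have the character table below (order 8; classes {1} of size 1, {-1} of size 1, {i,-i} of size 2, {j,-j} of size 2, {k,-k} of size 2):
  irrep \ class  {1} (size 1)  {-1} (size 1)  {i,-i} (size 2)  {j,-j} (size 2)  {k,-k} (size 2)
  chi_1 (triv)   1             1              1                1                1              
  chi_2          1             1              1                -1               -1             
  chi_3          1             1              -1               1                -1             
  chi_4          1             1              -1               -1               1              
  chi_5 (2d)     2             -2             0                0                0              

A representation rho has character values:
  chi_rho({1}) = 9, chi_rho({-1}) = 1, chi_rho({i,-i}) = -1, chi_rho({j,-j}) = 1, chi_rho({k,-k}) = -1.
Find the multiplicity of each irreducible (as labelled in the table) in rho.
Multiplicities: chi_1: 1, chi_2: 1, chi_3: 2, chi_4: 1, chi_5: 2.

Argument: Use <chi_rho, chi> = (1/|G|) sum_C |C| * chi_rho(C) * conj(chi(C)) with |G| = 8 for each irreducible chi in the table:
  <chi_rho, chi_1> = (1/8)[1*(9)*conj(1) + 1*(1)*conj(1) + 2*(-1)*conj(1) + 2*(1)*conj(1) + 2*(-1)*conj(1)]
      = (1/8)[(9) + (1) + (-2) + (2) + (-2)] = 8/8 = 1
  <chi_rho, chi_2> = (1/8)[1*(9)*conj(1) + 1*(1)*conj(1) + 2*(-1)*conj(1) + 2*(1)*conj(-1) + 2*(-1)*conj(-1)]
      = (1/8)[(9) + (1) + (-2) + (-2) + (2)] = 8/8 = 1
  <chi_rho, chi_3> = (1/8)[1*(9)*conj(1) + 1*(1)*conj(1) + 2*(-1)*conj(-1) + 2*(1)*conj(1) + 2*(-1)*conj(-1)]
      = (1/8)[(9) + (1) + (2) + (2) + (2)] = 16/8 = 2
  <chi_rho, chi_4> = (1/8)[1*(9)*conj(1) + 1*(1)*conj(1) + 2*(-1)*conj(-1) + 2*(1)*conj(-1) + 2*(-1)*conj(1)]
      = (1/8)[(9) + (1) + (2) + (-2) + (-2)] = 8/8 = 1
  <chi_rho, chi_5> = (1/8)[1*(9)*conj(2) + 1*(1)*conj(-2) + 2*(-1)*conj(0) + 2*(1)*conj(0) + 2*(-1)*conj(0)]
      = (1/8)[(18) + (-2) + (0) + (0) + (0)] = 16/8 = 2
Dimension check: dim(rho) = sum (mult * dim) = 1*1 + 1*1 + 2*1 + 1*1 + 2*2 = 9 = chi_rho(e) = 9.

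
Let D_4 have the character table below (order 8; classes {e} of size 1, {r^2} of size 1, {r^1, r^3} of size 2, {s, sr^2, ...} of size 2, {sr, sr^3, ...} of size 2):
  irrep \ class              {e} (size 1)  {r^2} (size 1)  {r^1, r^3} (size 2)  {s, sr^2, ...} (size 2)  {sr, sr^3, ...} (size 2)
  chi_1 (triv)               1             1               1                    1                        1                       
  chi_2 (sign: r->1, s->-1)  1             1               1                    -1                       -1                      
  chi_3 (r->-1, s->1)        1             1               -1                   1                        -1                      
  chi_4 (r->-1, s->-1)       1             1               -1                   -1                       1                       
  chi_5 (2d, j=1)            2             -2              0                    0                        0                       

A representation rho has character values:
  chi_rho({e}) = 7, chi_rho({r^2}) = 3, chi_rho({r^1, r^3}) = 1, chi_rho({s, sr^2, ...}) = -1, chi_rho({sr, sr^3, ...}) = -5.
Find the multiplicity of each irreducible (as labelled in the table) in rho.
Multiplicities: chi_1: 0, chi_2: 3, chi_3: 2, chi_4: 0, chi_5: 1.

Reasoning: Use <chi_rho, chi> = (1/|G|) sum_C |C| * chi_rho(C) * conj(chi(C)) with |G| = 8 for each irreducible chi in the table:
  <chi_rho, chi_1> = (1/8)[1*(7)*conj(1) + 1*(3)*conj(1) + 2*(1)*conj(1) + 2*(-1)*conj(1) + 2*(-5)*conj(1)]
      = (1/8)[(7) + (3) + (2) + (-2) + (-10)] = 0/8 = 0
  <chi_rho, chi_2> = (1/8)[1*(7)*conj(1) + 1*(3)*conj(1) + 2*(1)*conj(1) + 2*(-1)*conj(-1) + 2*(-5)*conj(-1)]
      = (1/8)[(7) + (3) + (2) + (2) + (10)] = 24/8 = 3
  <chi_rho, chi_3> = (1/8)[1*(7)*conj(1) + 1*(3)*conj(1) + 2*(1)*conj(-1) + 2*(-1)*conj(1) + 2*(-5)*conj(-1)]
      = (1/8)[(7) + (3) + (-2) + (-2) + (10)] = 16/8 = 2
  <chi_rho, chi_4> = (1/8)[1*(7)*conj(1) + 1*(3)*conj(1) + 2*(1)*conj(-1) + 2*(-1)*conj(-1) + 2*(-5)*conj(1)]
      = (1/8)[(7) + (3) + (-2) + (2) + (-10)] = 0/8 = 0
  <chi_rho, chi_5> = (1/8)[1*(7)*conj(2) + 1*(3)*conj(-2) + 2*(1)*conj(0) + 2*(-1)*conj(0) + 2*(-5)*conj(0)]
      = (1/8)[(14) + (-6) + (0) + (0) + (0)] = 8/8 = 1
Dimension check: dim(rho) = sum (mult * dim) = 0*1 + 3*1 + 2*1 + 0*1 + 1*2 = 7 = chi_rho(e) = 7.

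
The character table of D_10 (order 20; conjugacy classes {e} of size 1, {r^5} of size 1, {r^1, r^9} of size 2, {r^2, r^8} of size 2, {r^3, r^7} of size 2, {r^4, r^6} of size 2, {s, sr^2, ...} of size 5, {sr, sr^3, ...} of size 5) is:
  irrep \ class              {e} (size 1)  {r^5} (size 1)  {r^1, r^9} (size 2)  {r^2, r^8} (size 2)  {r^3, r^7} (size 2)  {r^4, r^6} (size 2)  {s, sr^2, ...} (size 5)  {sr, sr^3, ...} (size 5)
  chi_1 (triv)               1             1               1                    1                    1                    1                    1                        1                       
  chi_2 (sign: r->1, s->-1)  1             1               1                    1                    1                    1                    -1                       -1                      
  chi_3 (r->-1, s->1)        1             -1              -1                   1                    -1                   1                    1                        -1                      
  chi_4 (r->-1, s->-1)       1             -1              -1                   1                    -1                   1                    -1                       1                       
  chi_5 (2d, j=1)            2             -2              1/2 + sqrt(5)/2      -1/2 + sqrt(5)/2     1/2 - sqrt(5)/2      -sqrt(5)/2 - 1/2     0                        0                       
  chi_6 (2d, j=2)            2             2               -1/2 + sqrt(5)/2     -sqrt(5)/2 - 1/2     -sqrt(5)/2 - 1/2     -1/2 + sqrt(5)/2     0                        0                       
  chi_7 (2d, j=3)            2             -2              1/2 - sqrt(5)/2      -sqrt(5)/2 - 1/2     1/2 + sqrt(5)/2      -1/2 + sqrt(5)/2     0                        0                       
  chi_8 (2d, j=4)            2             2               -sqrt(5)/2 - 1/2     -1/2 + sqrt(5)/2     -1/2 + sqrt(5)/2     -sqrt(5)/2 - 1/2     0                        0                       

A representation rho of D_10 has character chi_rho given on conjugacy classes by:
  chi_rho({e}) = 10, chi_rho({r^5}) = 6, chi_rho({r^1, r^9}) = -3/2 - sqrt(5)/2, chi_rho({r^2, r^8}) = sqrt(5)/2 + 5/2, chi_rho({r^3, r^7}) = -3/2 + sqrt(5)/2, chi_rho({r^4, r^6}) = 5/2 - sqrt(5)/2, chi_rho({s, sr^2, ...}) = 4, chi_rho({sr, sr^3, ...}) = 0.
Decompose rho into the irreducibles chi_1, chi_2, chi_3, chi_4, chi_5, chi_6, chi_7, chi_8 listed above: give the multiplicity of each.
Multiplicities: chi_1: 2, chi_2: 0, chi_3: 2, chi_4: 0, chi_5: 0, chi_6: 1, chi_7: 0, chi_8: 2.

Working: Use <chi_rho, chi> = (1/|G|) sum_C |C| * chi_rho(C) * conj(chi(C)) with |G| = 20 for each irreducible chi in the table:
  <chi_rho, chi_1> = (1/20)[1*(10)*conj(1) + 1*(6)*conj(1) + 2*(-3/2 - sqrt(5)/2)*conj(1) + 2*(sqrt(5)/2 + 5/2)*conj(1) + 2*(-3/2 + sqrt(5)/2)*conj(1) + 2*(5/2 - sqrt(5)/2)*conj(1) + 5*(4)*conj(1) + 5*(0)*conj(1)]
      = (1/20)[(10) + (6) + (-3 - sqrt(5)) + (sqrt(5) + 5) + (-3 + sqrt(5)) + (5 - sqrt(5)) + (20) + (0)] = 40/20 = 2
  <chi_rho, chi_2> = (1/20)[1*(10)*conj(1) + 1*(6)*conj(1) + 2*(-3/2 - sqrt(5)/2)*conj(1) + 2*(sqrt(5)/2 + 5/2)*conj(1) + 2*(-3/2 + sqrt(5)/2)*conj(1) + 2*(5/2 - sqrt(5)/2)*conj(1) + 5*(4)*conj(-1) + 5*(0)*conj(-1)]
      = (1/20)[(10) + (6) + (-3 - sqrt(5)) + (sqrt(5) + 5) + (-3 + sqrt(5)) + (5 - sqrt(5)) + (-20) + (0)] = 0/20 = 0
  <chi_rho, chi_3> = (1/20)[1*(10)*conj(1) + 1*(6)*conj(-1) + 2*(-3/2 - sqrt(5)/2)*conj(-1) + 2*(sqrt(5)/2 + 5/2)*conj(1) + 2*(-3/2 + sqrt(5)/2)*conj(-1) + 2*(5/2 - sqrt(5)/2)*conj(1) + 5*(4)*conj(1) + 5*(0)*conj(-1)]
      = (1/20)[(10) + (-6) + (sqrt(5) + 3) + (sqrt(5) + 5) + (3 - sqrt(5)) + (5 - sqrt(5)) + (20) + (0)] = 40/20 = 2
  <chi_rho, chi_4> = (1/20)[1*(10)*conj(1) + 1*(6)*conj(-1) + 2*(-3/2 - sqrt(5)/2)*conj(-1) + 2*(sqrt(5)/2 + 5/2)*conj(1) + 2*(-3/2 + sqrt(5)/2)*conj(-1) + 2*(5/2 - sqrt(5)/2)*conj(1) + 5*(4)*conj(-1) + 5*(0)*conj(1)]
      = (1/20)[(10) + (-6) + (sqrt(5) + 3) + (sqrt(5) + 5) + (3 - sqrt(5)) + (5 - sqrt(5)) + (-20) + (0)] = 0/20 = 0
  <chi_rho, chi_5> = (1/20)[1*(10)*conj(2) + 1*(6)*conj(-2) + 2*(-3/2 - sqrt(5)/2)*conj(1/2 + sqrt(5)/2) + 2*(sqrt(5)/2 + 5/2)*conj(-1/2 + sqrt(5)/2) + 2*(-3/2 + sqrt(5)/2)*conj(1/2 - sqrt(5)/2) + 2*(5/2 - sqrt(5)/2)*conj(-sqrt(5)/2 - 1/2) + 5*(4)*conj(0) + 5*(0)*conj(0)]
      = (1/20)[(20) + (-12) + (-2*sqrt(5) - 4) + (2*sqrt(5)) + (-4 + 2*sqrt(5)) + (-2*sqrt(5)) + (0) + (0)] = 0/20 = 0
  <chi_rho, chi_6> = (1/20)[1*(10)*conj(2) + 1*(6)*conj(2) + 2*(-3/2 - sqrt(5)/2)*conj(-1/2 + sqrt(5)/2) + 2*(sqrt(5)/2 + 5/2)*conj(-sqrt(5)/2 - 1/2) + 2*(-3/2 + sqrt(5)/2)*conj(-sqrt(5)/2 - 1/2) + 2*(5/2 - sqrt(5)/2)*conj(-1/2 + sqrt(5)/2) + 5*(4)*conj(0) + 5*(0)*conj(0)]
      = (1/20)[(20) + (12) + (-sqrt(5) - 1) + (-3*sqrt(5) - 5) + (-1 + sqrt(5)) + (-5 + 3*sqrt(5)) + (0) + (0)] = 20/20 = 1
  <chi_rho, chi_7> = (1/20)[1*(10)*conj(2) + 1*(6)*conj(-2) + 2*(-3/2 - sqrt(5)/2)*conj(1/2 - sqrt(5)/2) + 2*(sqrt(5)/2 + 5/2)*conj(-sqrt(5)/2 - 1/2) + 2*(-3/2 + sqrt(5)/2)*conj(1/2 + sqrt(5)/2) + 2*(5/2 - sqrt(5)/2)*conj(-1/2 + sqrt(5)/2) + 5*(4)*conj(0) + 5*(0)*conj(0)]
      = (1/20)[(20) + (-12) + (1 + sqrt(5)) + (-3*sqrt(5) - 5) + (1 - sqrt(5)) + (-5 + 3*sqrt(5)) + (0) + (0)] = 0/20 = 0
  <chi_rho, chi_8> = (1/20)[1*(10)*conj(2) + 1*(6)*conj(2) + 2*(-3/2 - sqrt(5)/2)*conj(-sqrt(5)/2 - 1/2) + 2*(sqrt(5)/2 + 5/2)*conj(-1/2 + sqrt(5)/2) + 2*(-3/2 + sqrt(5)/2)*conj(-1/2 + sqrt(5)/2) + 2*(5/2 - sqrt(5)/2)*conj(-sqrt(5)/2 - 1/2) + 5*(4)*conj(0) + 5*(0)*conj(0)]
      = (1/20)[(20) + (12) + (4 + 2*sqrt(5)) + (2*sqrt(5)) + (4 - 2*sqrt(5)) + (-2*sqrt(5)) + (0) + (0)] = 40/20 = 2
Dimension check: dim(rho) = sum (mult * dim) = 2*1 + 0*1 + 2*1 + 0*1 + 0*2 + 1*2 + 0*2 + 2*2 = 10 = chi_rho(e) = 10.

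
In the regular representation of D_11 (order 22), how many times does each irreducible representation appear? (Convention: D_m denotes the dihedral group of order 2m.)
Each irreducible V_i of dimension d_i appears with multiplicity d_i, i.e. rho_reg = (direct sum over all irreducibles V_i) d_i V_i. The irreducible dimensions for D_11 are 1, 1, 2, 2, 2, 2, 2: 2 irreducibles of dimension 1, each with multiplicity 1; 5 irreducibles of dimension 2, each with multiplicity 2. Total dimension 2*1*1 + 5*2*2 = 22 = |G|.

Reasoning: General theorem: in the regular representation of a finite group G, each irreducible appears with multiplicity equal to its dimension. Check: dim(rho_reg) = sum d_i^2 = 1 + 1 + 4 + 4 + 4 + 4 + 4 = 22 = |G|.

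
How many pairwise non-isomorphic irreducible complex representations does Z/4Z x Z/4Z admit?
16

Why: The number of irreducible complex representations of a finite group equals its number of conjugacy classes. Z/4Z x Z/4Z is abelian of order 16, so every element is its own conjugacy class: 16 classes, so Z/4Z x Z/4Z (order 16) has exactly 16 irreducible complex representations.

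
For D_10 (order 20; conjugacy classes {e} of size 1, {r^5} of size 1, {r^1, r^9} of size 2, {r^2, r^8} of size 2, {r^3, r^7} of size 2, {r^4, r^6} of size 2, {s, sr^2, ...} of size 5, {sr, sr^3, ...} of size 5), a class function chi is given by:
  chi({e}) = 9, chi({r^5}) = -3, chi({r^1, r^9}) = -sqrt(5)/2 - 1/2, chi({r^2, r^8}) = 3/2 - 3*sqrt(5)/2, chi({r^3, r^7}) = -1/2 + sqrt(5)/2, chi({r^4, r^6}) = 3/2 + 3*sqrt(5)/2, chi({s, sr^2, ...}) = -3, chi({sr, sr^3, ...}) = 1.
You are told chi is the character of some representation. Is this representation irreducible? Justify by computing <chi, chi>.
Not irreducible (reducible): <chi, chi> = 10 > 1.

Justification: <chi, chi> = (1/|G|) sum_C |C| * |chi(C)|^2 = (1/20)[1*|9|^2 + 1*|-3|^2 + 2*|-sqrt(5)/2 - 1/2|^2 + 2*|3/2 - 3*sqrt(5)/2|^2 + 2*|-1/2 + sqrt(5)/2|^2 + 2*|3/2 + 3*sqrt(5)/2|^2 + 5*|-3|^2 + 5*|1|^2]
  = (1/20)[(81) + (9) + (sqrt(5) + 3) + (27 - 9*sqrt(5)) + (3 - sqrt(5)) + (9*sqrt(5) + 27) + (45) + (5)] = 200/20 = 10.
A character is irreducible iff <chi, chi> = 1, so this representation is reducible.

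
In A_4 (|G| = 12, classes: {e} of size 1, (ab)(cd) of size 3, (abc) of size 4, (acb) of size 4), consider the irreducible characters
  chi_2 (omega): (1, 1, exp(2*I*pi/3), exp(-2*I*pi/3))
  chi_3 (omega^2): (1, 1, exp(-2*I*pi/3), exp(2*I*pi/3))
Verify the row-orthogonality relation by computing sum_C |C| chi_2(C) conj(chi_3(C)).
Sum = 0; so <chi_2, chi_3> = 0 (distinct irreducibles are orthogonal).

Argument: Compute term by term over conjugacy classes (|C| * chi_2(C) * conj(chi_3(C))):
  1*(1)*conj(1) + 3*(1)*conj(1) + 4*(exp(2*I*pi/3))*conj(exp(-2*I*pi/3)) + 4*(exp(-2*I*pi/3))*conj(exp(2*I*pi/3))
  = (1) + (3) + (4*exp(-2*I*pi/3)) + (4*exp(2*I*pi/3))
  = 0.
(Exp terms are combined using exp(i*s)*conj(exp(i*t)) = exp(i*(s-t)), and sums of them are collapsed using the identity that for every m > 1 the m distinct m-th roots of unity sum to 0, e.g. 1 + exp(2*I*pi/3) + exp(-2*I*pi/3) = 0.)
Dividing by |G| = 12 gives 0/12 = 0, matching the row-orthogonality relation <chi_2, chi_3> = [chi_2 = chi_3].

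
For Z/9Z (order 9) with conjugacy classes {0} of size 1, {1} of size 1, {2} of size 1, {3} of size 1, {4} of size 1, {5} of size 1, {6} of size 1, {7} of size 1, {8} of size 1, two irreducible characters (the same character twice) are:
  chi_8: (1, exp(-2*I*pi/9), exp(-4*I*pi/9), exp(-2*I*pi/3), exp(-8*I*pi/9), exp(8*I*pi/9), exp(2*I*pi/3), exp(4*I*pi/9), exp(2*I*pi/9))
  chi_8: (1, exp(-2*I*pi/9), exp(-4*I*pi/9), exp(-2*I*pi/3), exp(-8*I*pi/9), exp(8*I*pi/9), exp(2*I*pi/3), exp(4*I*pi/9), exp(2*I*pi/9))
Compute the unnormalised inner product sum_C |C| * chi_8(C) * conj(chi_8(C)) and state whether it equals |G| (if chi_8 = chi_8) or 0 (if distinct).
Sum = 9 = |G| = 9; so <chi_8, chi_8> = 1 (norm-1 confirms irreducibility).

Justification: Compute term by term over conjugacy classes (|C| * chi_8(C) * conj(chi_8(C))):
  1*(1)*conj(1) + 1*(exp(-2*I*pi/9))*conj(exp(-2*I*pi/9)) + 1*(exp(-4*I*pi/9))*conj(exp(-4*I*pi/9)) + 1*(exp(-2*I*pi/3))*conj(exp(-2*I*pi/3)) + 1*(exp(-8*I*pi/9))*conj(exp(-8*I*pi/9)) + 1*(exp(8*I*pi/9))*conj(exp(8*I*pi/9)) + 1*(exp(2*I*pi/3))*conj(exp(2*I*pi/3)) + 1*(exp(4*I*pi/9))*conj(exp(4*I*pi/9)) + 1*(exp(2*I*pi/9))*conj(exp(2*I*pi/9))
  = (1) + (1) + (1) + (1) + (1) + (1) + (1) + (1) + (1)
  = 9.
(Exp terms are combined using exp(i*s)*conj(exp(i*t)) = exp(i*(s-t)), and sums of them are collapsed using the identity that for every m > 1 the m distinct m-th roots of unity sum to 0, e.g. 1 + exp(2*I*pi/3) + exp(-2*I*pi/3) = 0.)
Dividing by |G| = 9 gives 9/9 = 1, matching the row-orthogonality relation <chi_8, chi_8> = [chi_8 = chi_8].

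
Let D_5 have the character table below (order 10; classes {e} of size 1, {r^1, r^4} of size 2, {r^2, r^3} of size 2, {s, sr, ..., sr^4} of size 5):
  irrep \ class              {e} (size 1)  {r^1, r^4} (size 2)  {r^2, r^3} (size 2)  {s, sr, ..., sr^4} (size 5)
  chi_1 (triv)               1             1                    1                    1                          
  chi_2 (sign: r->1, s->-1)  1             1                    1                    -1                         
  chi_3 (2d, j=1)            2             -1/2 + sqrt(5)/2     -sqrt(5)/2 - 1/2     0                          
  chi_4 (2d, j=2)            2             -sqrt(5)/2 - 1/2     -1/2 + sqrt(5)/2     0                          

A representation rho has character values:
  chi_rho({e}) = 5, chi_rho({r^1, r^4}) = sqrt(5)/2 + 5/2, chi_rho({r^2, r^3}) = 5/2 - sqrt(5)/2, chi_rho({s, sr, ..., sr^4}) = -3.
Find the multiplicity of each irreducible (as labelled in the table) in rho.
Multiplicities: chi_1: 0, chi_2: 3, chi_3: 1, chi_4: 0.

Use <chi_rho, chi> = (1/|G|) sum_C |C| * chi_rho(C) * conj(chi(C)) with |G| = 10 for each irreducible chi in the table:
  <chi_rho, chi_1> = (1/10)[1*(5)*conj(1) + 2*(sqrt(5)/2 + 5/2)*conj(1) + 2*(5/2 - sqrt(5)/2)*conj(1) + 5*(-3)*conj(1)]
      = (1/10)[(5) + (sqrt(5) + 5) + (5 - sqrt(5)) + (-15)] = 0/10 = 0
  <chi_rho, chi_2> = (1/10)[1*(5)*conj(1) + 2*(sqrt(5)/2 + 5/2)*conj(1) + 2*(5/2 - sqrt(5)/2)*conj(1) + 5*(-3)*conj(-1)]
      = (1/10)[(5) + (sqrt(5) + 5) + (5 - sqrt(5)) + (15)] = 30/10 = 3
  <chi_rho, chi_3> = (1/10)[1*(5)*conj(2) + 2*(sqrt(5)/2 + 5/2)*conj(-1/2 + sqrt(5)/2) + 2*(5/2 - sqrt(5)/2)*conj(-sqrt(5)/2 - 1/2) + 5*(-3)*conj(0)]
      = (1/10)[(10) + (2*sqrt(5)) + (-2*sqrt(5)) + (0)] = 10/10 = 1
  <chi_rho, chi_4> = (1/10)[1*(5)*conj(2) + 2*(sqrt(5)/2 + 5/2)*conj(-sqrt(5)/2 - 1/2) + 2*(5/2 - sqrt(5)/2)*conj(-1/2 + sqrt(5)/2) + 5*(-3)*conj(0)]
      = (1/10)[(10) + (-3*sqrt(5) - 5) + (-5 + 3*sqrt(5)) + (0)] = 0/10 = 0
Dimension check: dim(rho) = sum (mult * dim) = 0*1 + 3*1 + 1*2 + 0*2 = 5 = chi_rho(e) = 5.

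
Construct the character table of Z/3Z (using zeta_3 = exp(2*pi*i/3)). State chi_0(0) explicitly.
Character table of Z/3Z (irreps indexed chi_0,...,chi_2 with chi_k(m) = zeta_3^(k*m), zeta_3 = exp(2*pi*i/3)):
  irrep \ class  {0} (size 1)  {1} (size 1)    {2} (size 1)  
  chi_0          1             1               1             
  chi_1          1             exp(2*I*pi/3)   exp(-2*I*pi/3)
  chi_2          1             exp(-2*I*pi/3)  exp(2*I*pi/3) 

Spot check: chi_0(0) = zeta_3^(0*0) = zeta_3^0 = 1.

Details: Z/3Z is abelian, so all 3 irreducible complex representations are 1-dimensional. They are given by chi_k(m) = zeta_3^(k*m) for k = 0,...,2. Row orthogonality: sum_m chi_k(m) conj(chi_l(m)) = 3 * [k = l].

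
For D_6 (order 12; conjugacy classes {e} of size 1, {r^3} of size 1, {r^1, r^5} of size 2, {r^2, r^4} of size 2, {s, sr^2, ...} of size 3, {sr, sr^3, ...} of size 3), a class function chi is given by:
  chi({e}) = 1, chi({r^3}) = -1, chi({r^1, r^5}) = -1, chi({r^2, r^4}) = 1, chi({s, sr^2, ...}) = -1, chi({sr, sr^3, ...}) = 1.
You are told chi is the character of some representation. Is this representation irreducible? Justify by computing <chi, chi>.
Irreducible: <chi, chi> = 1.

Working: <chi, chi> = (1/|G|) sum_C |C| * |chi(C)|^2 = (1/12)[1*|1|^2 + 1*|-1|^2 + 2*|-1|^2 + 2*|1|^2 + 3*|-1|^2 + 3*|1|^2]
  = (1/12)[(1) + (1) + (2) + (2) + (3) + (3)] = 12/12 = 1.
A character is irreducible iff <chi, chi> = 1, so this representation is irreducible.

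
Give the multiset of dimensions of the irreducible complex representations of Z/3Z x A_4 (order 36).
Dimensions: 1, 1, 1, 1, 1, 1, 1, 1, 1, 3, 3, 3

Proof sketch: There are 12 irreducibles (= number of conjugacy classes). Their dimensions d_i satisfy sum d_i^2 = |G| = 36: 1 + 1 + 1 + 1 + 1 + 1 + 1 + 1 + 1 + 9 + 9 + 9 = 36. (For the product with Z/3Z: each of the 3 1-dim characters of Z/3Z tensors with each irrep of A_4, giving 3 copies of each A_4-dimension.)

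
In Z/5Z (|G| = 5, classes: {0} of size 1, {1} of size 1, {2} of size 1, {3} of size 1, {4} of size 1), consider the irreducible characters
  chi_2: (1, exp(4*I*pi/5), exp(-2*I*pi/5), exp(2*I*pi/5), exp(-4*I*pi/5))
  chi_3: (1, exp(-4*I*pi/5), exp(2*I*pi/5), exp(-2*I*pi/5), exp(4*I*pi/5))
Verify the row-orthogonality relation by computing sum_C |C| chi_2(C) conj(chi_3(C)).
Sum = 0; so <chi_2, chi_3> = 0 (distinct irreducibles are orthogonal).

Derivation: Compute term by term over conjugacy classes (|C| * chi_2(C) * conj(chi_3(C))):
  1*(1)*conj(1) + 1*(exp(4*I*pi/5))*conj(exp(-4*I*pi/5)) + 1*(exp(-2*I*pi/5))*conj(exp(2*I*pi/5)) + 1*(exp(2*I*pi/5))*conj(exp(-2*I*pi/5)) + 1*(exp(-4*I*pi/5))*conj(exp(4*I*pi/5))
  = (1) + (exp(-2*I*pi/5)) + (exp(-4*I*pi/5)) + (exp(4*I*pi/5)) + (exp(2*I*pi/5))
  = 0.
(Exp terms are combined using exp(i*s)*conj(exp(i*t)) = exp(i*(s-t)), and sums of them are collapsed using the identity that for every m > 1 the m distinct m-th roots of unity sum to 0, e.g. 1 + exp(2*I*pi/3) + exp(-2*I*pi/3) = 0.)
Dividing by |G| = 5 gives 0/5 = 0, matching the row-orthogonality relation <chi_2, chi_3> = [chi_2 = chi_3].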